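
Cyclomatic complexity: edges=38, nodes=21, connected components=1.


Formula: V(G) = E - N + 2P
V(G) = 38 - 21 + 2*1
V(G) = 17 + 2
V(G) = 19

19


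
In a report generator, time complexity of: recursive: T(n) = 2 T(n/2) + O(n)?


Reasoning: master theorem case 2 (merge-sort recurrence)
Complexity: O(n log n)

O(n log n)


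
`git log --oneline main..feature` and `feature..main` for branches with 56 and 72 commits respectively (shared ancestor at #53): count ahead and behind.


Common ancestor: commit #53
feature commits after divergence: 56 - 53 = 3
main commits after divergence: 72 - 53 = 19
feature is 3 commits ahead of main
main is 19 commits ahead of feature

feature ahead: 3, main ahead: 19


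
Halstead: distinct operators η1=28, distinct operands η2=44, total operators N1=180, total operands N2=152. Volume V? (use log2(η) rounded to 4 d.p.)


Formula: V = N * log2(η), where N = N1 + N2 and η = η1 + η2
η = 28 + 44 = 72
N = 180 + 152 = 332
log2(72) ≈ 6.1699
V = 332 * 6.1699 = 2048.41

2048.41


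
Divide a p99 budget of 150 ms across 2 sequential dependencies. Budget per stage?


Formula: per_stage = total_budget / stages
per_stage = 150 / 2
per_stage = 75.0 ms

75.0 ms


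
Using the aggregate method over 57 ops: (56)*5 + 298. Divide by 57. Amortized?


Formula: Amortized cost = Total cost / Operations
Total cost = (56 * 5) + (1 * 298)
Total cost = 280 + 298 = 578
Amortized = 578 / 57 = 10.1404

10.1404


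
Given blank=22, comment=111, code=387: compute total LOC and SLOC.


Total LOC = blank + comment + code
Total LOC = 22 + 111 + 387 = 520
SLOC (source only) = code = 387

Total LOC: 520, SLOC: 387


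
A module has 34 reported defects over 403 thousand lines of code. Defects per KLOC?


Defect density = defects / KLOC
Defect density = 34 / 403
Defect density = 0.084 defects/KLOC

0.084 defects/KLOC


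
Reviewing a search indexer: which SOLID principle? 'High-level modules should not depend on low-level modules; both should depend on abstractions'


This describes the Dependency Inversion Principle (DIP)

Dependency Inversion Principle (DIP)


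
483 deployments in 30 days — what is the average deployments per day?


Formula: deployments per day = releases / days
= 483 / 30
= 16.1 deploys/day
(equivalently, 112.7 deploys/week)

16.1 deploys/day


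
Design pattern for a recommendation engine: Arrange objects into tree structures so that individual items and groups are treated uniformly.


This matches the Composite pattern

Composite


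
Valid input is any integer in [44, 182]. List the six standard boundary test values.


Range: [44, 182]
Boundaries: just below min, min, min+1, max-1, max, just above max
Values: [43, 44, 45, 181, 182, 183]

[43, 44, 45, 181, 182, 183]


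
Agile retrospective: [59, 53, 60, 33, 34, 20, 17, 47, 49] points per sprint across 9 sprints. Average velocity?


Formula: Avg velocity = Total points / Number of sprints
Points: [59, 53, 60, 33, 34, 20, 17, 47, 49]
Sum = 59 + 53 + 60 + 33 + 34 + 20 + 17 + 47 + 49 = 372
Avg velocity = 372 / 9 = 41.33 points/sprint

41.33 points/sprint


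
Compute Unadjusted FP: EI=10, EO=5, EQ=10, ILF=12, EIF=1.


UFP = EI*4 + EO*5 + EQ*4 + ILF*10 + EIF*7
UFP = 10*4 + 5*5 + 10*4 + 12*10 + 1*7
UFP = 40 + 25 + 40 + 120 + 7
UFP = 232

232


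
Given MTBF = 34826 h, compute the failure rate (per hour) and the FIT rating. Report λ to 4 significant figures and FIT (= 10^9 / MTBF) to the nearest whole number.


Formula: λ = 1 / MTBF; FIT = λ × 1e9 = 1e9 / MTBF
λ = 1 / 34826 ≈ 2.871e-05 failures/hour
FIT = 1e9 / 34826 ≈ 28714 failures per 1e9 hours (nearest whole number)

λ = 2.871e-05 /h, FIT = 28714


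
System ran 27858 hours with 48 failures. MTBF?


Formula: MTBF = Total operating time / Number of failures
MTBF = 27858 / 48
MTBF = 580.38 hours

580.38 hours


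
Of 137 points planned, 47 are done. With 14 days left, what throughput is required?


Formula: Required rate = Remaining points / Days left
Remaining = 137 - 47 = 90 points
Required rate = 90 / 14 = 6.43 points/day

6.43 points/day


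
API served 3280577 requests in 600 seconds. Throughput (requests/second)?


Formula: throughput = requests / seconds
throughput = 3280577 / 600
throughput = 5467.63 requests/second

5467.63 requests/second


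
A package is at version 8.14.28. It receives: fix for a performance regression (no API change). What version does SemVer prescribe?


Current: 8.14.28
Change category: 'fix for a performance regression (no API change)' → patch bump
SemVer rule: patch bump → increment PATCH (MAJOR and MINOR unchanged)
New: 8.14.29

8.14.29


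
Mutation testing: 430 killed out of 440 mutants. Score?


Mutation score = killed / total * 100
Mutation score = 430 / 440 * 100
Mutation score = 97.73%

97.73%


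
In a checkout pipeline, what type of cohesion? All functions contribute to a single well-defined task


Reasoning: Best: single purpose
Type: Functional cohesion

Functional cohesion


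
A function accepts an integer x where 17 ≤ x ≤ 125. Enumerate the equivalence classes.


Valid range: [17, 125]
Class 1: x < 17 — invalid
Class 2: 17 ≤ x ≤ 125 — valid
Class 3: x > 125 — invalid
Total equivalence classes: 3

3 equivalence classes


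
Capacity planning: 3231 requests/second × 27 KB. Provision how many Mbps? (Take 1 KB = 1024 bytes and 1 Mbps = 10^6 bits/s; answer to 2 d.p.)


Formula: Mbps = payload_bytes * RPS * 8 / 1e6
Payload per request = 27 KB = 27 * 1024 = 27648 bytes
Total bytes/sec = 27648 * 3231 = 89330688
Total bits/sec = 89330688 * 8 = 714645504
Mbps = 714645504 / 1e6 = 714.65

714.65 Mbps


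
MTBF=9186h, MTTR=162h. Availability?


Availability = MTBF / (MTBF + MTTR)
Availability = 9186 / (9186 + 162)
Availability = 9186 / 9348
Availability = 98.267%

98.267%


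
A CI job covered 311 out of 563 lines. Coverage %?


Coverage = covered / total * 100
Coverage = 311 / 563 * 100
Coverage = 55.24%

55.24%


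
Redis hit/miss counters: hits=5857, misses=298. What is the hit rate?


Formula: hit rate = hits / (hits + misses) * 100
hit rate = 5857 / (5857 + 298) * 100
hit rate = 5857 / 6155 * 100
hit rate = 95.16%

95.16%


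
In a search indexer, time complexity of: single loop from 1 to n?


Reasoning: one pass through n items
Complexity: O(n)

O(n)


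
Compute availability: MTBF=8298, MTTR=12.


Availability = MTBF / (MTBF + MTTR)
Availability = 8298 / (8298 + 12)
Availability = 8298 / 8310
Availability = 99.8556%

99.8556%


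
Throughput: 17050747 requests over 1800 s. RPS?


Formula: throughput = requests / seconds
throughput = 17050747 / 1800
throughput = 9472.64 requests/second

9472.64 requests/second


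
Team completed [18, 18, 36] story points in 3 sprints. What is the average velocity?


Formula: Avg velocity = Total points / Number of sprints
Points: [18, 18, 36]
Sum = 18 + 18 + 36 = 72
Avg velocity = 72 / 3 = 24.0 points/sprint

24.0 points/sprint


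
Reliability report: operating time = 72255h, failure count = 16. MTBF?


Formula: MTBF = Total operating time / Number of failures
MTBF = 72255 / 16
MTBF = 4515.94 hours

4515.94 hours


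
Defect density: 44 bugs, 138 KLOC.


Defect density = defects / KLOC
Defect density = 44 / 138
Defect density = 0.319 defects/KLOC

0.319 defects/KLOC


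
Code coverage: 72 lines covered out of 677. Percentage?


Coverage = covered / total * 100
Coverage = 72 / 677 * 100
Coverage = 10.64%

10.64%


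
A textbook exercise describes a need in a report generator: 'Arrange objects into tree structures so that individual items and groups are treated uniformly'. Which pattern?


This matches the Composite pattern

Composite


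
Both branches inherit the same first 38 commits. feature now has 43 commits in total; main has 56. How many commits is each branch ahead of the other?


Common ancestor: commit #38
feature commits after divergence: 43 - 38 = 5
main commits after divergence: 56 - 38 = 18
feature is 5 commits ahead of main
main is 18 commits ahead of feature

feature ahead: 5, main ahead: 18


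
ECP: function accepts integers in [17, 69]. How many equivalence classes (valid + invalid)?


Valid range: [17, 69]
Class 1: x < 17 — invalid
Class 2: 17 ≤ x ≤ 69 — valid
Class 3: x > 69 — invalid
Total equivalence classes: 3

3 equivalence classes


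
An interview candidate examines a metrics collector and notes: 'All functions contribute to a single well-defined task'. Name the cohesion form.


Reasoning: Best: single purpose
Type: Functional cohesion

Functional cohesion


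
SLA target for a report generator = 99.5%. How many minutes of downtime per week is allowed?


Formula: allowed downtime = period * (100 - SLA) / 100
Period (week) = 10080 minutes
Unavailability fraction = (100 - 99.5) / 100
Allowed downtime = 10080 * (100 - 99.5) / 100
Allowed downtime = 50.4 minutes

50.4 minutes


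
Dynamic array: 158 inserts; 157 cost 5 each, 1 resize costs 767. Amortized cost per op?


Formula: Amortized cost = Total cost / Operations
Total cost = (157 * 5) + (1 * 767)
Total cost = 785 + 767 = 1552
Amortized = 1552 / 158 = 9.8228

9.8228


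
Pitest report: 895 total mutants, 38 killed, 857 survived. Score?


Mutation score = killed / total * 100
Mutation score = 38 / 895 * 100
Mutation score = 4.25%

4.25%


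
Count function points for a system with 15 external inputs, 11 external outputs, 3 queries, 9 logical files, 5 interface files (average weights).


UFP = EI*4 + EO*5 + EQ*4 + ILF*10 + EIF*7
UFP = 15*4 + 11*5 + 3*4 + 9*10 + 5*7
UFP = 60 + 55 + 12 + 90 + 35
UFP = 252

252


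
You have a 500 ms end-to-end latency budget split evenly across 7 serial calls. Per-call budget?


Formula: per_stage = total_budget / stages
per_stage = 500 / 7
per_stage = 71.43 ms

71.43 ms


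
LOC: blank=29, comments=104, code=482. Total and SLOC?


Total LOC = blank + comment + code
Total LOC = 29 + 104 + 482 = 615
SLOC (source only) = code = 482

Total LOC: 615, SLOC: 482


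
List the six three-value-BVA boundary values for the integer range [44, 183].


Range: [44, 183]
Boundaries: just below min, min, min+1, max-1, max, just above max
Values: [43, 44, 45, 182, 183, 184]

[43, 44, 45, 182, 183, 184]


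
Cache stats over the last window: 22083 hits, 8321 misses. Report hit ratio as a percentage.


Formula: hit rate = hits / (hits + misses) * 100
hit rate = 22083 / (22083 + 8321) * 100
hit rate = 22083 / 30404 * 100
hit rate = 72.63%

72.63%


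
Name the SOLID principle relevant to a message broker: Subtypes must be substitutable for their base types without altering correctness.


This describes the Liskov Substitution Principle (LSP)

Liskov Substitution Principle (LSP)


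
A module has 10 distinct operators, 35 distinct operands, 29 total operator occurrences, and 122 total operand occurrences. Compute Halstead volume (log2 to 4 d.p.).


Formula: V = N * log2(η), where N = N1 + N2 and η = η1 + η2
η = 10 + 35 = 45
N = 29 + 122 = 151
log2(45) ≈ 5.4919
V = 151 * 5.4919 = 829.28

829.28


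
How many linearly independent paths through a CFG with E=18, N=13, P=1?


Formula: V(G) = E - N + 2P
V(G) = 18 - 13 + 2*1
V(G) = 5 + 2
V(G) = 7

7


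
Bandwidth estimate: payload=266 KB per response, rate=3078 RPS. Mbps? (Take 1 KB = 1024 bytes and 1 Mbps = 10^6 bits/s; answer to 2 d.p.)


Formula: Mbps = payload_bytes * RPS * 8 / 1e6
Payload per request = 266 KB = 266 * 1024 = 272384 bytes
Total bytes/sec = 272384 * 3078 = 838397952
Total bits/sec = 838397952 * 8 = 6707183616
Mbps = 6707183616 / 1e6 = 6707.18

6707.18 Mbps


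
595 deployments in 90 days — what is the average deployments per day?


Formula: deployments per day = releases / days
= 595 / 90
= 6.611 deploys/day
(equivalently, 46.28 deploys/week)

6.611 deploys/day


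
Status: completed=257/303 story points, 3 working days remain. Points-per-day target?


Formula: Required rate = Remaining points / Days left
Remaining = 303 - 257 = 46 points
Required rate = 46 / 3 = 15.33 points/day

15.33 points/day


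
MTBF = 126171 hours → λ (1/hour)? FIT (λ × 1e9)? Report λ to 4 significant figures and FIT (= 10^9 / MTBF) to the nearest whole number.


Formula: λ = 1 / MTBF; FIT = λ × 1e9 = 1e9 / MTBF
λ = 1 / 126171 ≈ 7.926e-06 failures/hour
FIT = 1e9 / 126171 ≈ 7926 failures per 1e9 hours (nearest whole number)

λ = 7.926e-06 /h, FIT = 7926


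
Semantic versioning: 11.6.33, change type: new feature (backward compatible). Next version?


Current: 11.6.33
Change category: 'new feature (backward compatible)' → minor bump
SemVer rule: minor bump → increment MINOR, reset PATCH to 0 (MAJOR unchanged)
New: 11.7.0

11.7.0


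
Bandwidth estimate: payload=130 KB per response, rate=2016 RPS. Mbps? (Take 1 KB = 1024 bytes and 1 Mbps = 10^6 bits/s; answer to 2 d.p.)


Formula: Mbps = payload_bytes * RPS * 8 / 1e6
Payload per request = 130 KB = 130 * 1024 = 133120 bytes
Total bytes/sec = 133120 * 2016 = 268369920
Total bits/sec = 268369920 * 8 = 2146959360
Mbps = 2146959360 / 1e6 = 2146.96

2146.96 Mbps


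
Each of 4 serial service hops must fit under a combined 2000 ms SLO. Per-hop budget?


Formula: per_stage = total_budget / stages
per_stage = 2000 / 4
per_stage = 500.0 ms

500.0 ms


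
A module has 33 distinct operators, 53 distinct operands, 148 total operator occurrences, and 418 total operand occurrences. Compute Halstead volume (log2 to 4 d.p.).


Formula: V = N * log2(η), where N = N1 + N2 and η = η1 + η2
η = 33 + 53 = 86
N = 148 + 418 = 566
log2(86) ≈ 6.4263
V = 566 * 6.4263 = 3637.29

3637.29


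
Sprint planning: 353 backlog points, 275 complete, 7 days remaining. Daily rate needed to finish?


Formula: Required rate = Remaining points / Days left
Remaining = 353 - 275 = 78 points
Required rate = 78 / 7 = 11.14 points/day

11.14 points/day


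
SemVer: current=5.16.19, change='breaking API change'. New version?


Current: 5.16.19
Change category: 'breaking API change' → major bump
SemVer rule: major bump → increment MAJOR, reset MINOR and PATCH to 0
New: 6.0.0

6.0.0


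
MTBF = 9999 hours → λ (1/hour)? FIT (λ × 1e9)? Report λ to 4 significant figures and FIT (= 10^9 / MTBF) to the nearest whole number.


Formula: λ = 1 / MTBF; FIT = λ × 1e9 = 1e9 / MTBF
λ = 1 / 9999 ≈ 1.000e-04 failures/hour
FIT = 1e9 / 9999 ≈ 100010 failures per 1e9 hours (nearest whole number)

λ = 1.000e-04 /h, FIT = 100010


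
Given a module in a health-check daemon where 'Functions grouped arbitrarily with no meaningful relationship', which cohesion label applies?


Reasoning: Worst: random grouping
Type: Coincidental cohesion

Coincidental cohesion


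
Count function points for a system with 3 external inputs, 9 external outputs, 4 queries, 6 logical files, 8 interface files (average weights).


UFP = EI*4 + EO*5 + EQ*4 + ILF*10 + EIF*7
UFP = 3*4 + 9*5 + 4*4 + 6*10 + 8*7
UFP = 12 + 45 + 16 + 60 + 56
UFP = 189

189


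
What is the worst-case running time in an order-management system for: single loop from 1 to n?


Reasoning: one pass through n items
Complexity: O(n)

O(n)


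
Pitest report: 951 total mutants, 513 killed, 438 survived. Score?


Mutation score = killed / total * 100
Mutation score = 513 / 951 * 100
Mutation score = 53.94%

53.94%


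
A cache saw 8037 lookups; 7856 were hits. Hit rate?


Formula: hit rate = hits / (hits + misses) * 100
hit rate = 7856 / (7856 + 181) * 100
hit rate = 7856 / 8037 * 100
hit rate = 97.75%

97.75%


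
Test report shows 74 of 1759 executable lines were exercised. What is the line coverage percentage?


Coverage = covered / total * 100
Coverage = 74 / 1759 * 100
Coverage = 4.21%

4.21%


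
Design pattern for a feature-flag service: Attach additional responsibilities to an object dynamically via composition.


This matches the Decorator pattern

Decorator


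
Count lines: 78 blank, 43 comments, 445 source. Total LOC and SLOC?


Total LOC = blank + comment + code
Total LOC = 78 + 43 + 445 = 566
SLOC (source only) = code = 445

Total LOC: 566, SLOC: 445


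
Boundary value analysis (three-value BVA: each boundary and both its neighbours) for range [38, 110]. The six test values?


Range: [38, 110]
Boundaries: just below min, min, min+1, max-1, max, just above max
Values: [37, 38, 39, 109, 110, 111]

[37, 38, 39, 109, 110, 111]


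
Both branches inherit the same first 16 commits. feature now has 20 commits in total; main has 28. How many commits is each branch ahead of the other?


Common ancestor: commit #16
feature commits after divergence: 20 - 16 = 4
main commits after divergence: 28 - 16 = 12
feature is 4 commits ahead of main
main is 12 commits ahead of feature

feature ahead: 4, main ahead: 12


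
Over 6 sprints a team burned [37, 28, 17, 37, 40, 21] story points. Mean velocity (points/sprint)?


Formula: Avg velocity = Total points / Number of sprints
Points: [37, 28, 17, 37, 40, 21]
Sum = 37 + 28 + 17 + 37 + 40 + 21 = 180
Avg velocity = 180 / 6 = 30.0 points/sprint

30.0 points/sprint


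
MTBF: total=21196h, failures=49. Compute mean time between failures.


Formula: MTBF = Total operating time / Number of failures
MTBF = 21196 / 49
MTBF = 432.57 hours

432.57 hours


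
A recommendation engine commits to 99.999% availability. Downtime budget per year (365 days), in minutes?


Formula: allowed downtime = period * (100 - SLA) / 100
Period (year (365 days)) = 525600 minutes
Unavailability fraction = (100 - 99.999) / 100
Allowed downtime = 525600 * (100 - 99.999) / 100
Allowed downtime = 5.256 minutes

5.256 minutes


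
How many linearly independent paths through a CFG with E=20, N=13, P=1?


Formula: V(G) = E - N + 2P
V(G) = 20 - 13 + 2*1
V(G) = 7 + 2
V(G) = 9

9


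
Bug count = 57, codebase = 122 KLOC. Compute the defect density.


Defect density = defects / KLOC
Defect density = 57 / 122
Defect density = 0.467 defects/KLOC

0.467 defects/KLOC


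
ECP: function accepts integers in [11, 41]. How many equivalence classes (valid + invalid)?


Valid range: [11, 41]
Class 1: x < 11 — invalid
Class 2: 11 ≤ x ≤ 41 — valid
Class 3: x > 41 — invalid
Total equivalence classes: 3

3 equivalence classes


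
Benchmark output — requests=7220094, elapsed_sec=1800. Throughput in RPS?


Formula: throughput = requests / seconds
throughput = 7220094 / 1800
throughput = 4011.16 requests/second

4011.16 requests/second


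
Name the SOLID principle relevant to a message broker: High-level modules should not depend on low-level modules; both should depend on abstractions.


This describes the Dependency Inversion Principle (DIP)

Dependency Inversion Principle (DIP)


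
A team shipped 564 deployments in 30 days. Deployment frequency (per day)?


Formula: deployments per day = releases / days
= 564 / 30
= 18.8 deploys/day
(equivalently, 131.6 deploys/week)

18.8 deploys/day


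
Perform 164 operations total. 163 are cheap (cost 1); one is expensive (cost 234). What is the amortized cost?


Formula: Amortized cost = Total cost / Operations
Total cost = (163 * 1) + (1 * 234)
Total cost = 163 + 234 = 397
Amortized = 397 / 164 = 2.4207

2.4207


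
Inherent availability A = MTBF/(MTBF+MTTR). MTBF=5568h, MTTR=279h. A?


Availability = MTBF / (MTBF + MTTR)
Availability = 5568 / (5568 + 279)
Availability = 5568 / 5847
Availability = 95.2283%

95.2283%


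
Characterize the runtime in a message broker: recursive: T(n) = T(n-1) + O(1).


Reasoning: linear recursion with constant work per frame
Complexity: O(n)

O(n)


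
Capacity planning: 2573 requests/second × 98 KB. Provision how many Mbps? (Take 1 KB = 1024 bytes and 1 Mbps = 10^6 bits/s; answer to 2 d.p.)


Formula: Mbps = payload_bytes * RPS * 8 / 1e6
Payload per request = 98 KB = 98 * 1024 = 100352 bytes
Total bytes/sec = 100352 * 2573 = 258205696
Total bits/sec = 258205696 * 8 = 2065645568
Mbps = 2065645568 / 1e6 = 2065.65

2065.65 Mbps


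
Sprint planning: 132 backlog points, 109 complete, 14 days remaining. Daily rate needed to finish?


Formula: Required rate = Remaining points / Days left
Remaining = 132 - 109 = 23 points
Required rate = 23 / 14 = 1.64 points/day

1.64 points/day


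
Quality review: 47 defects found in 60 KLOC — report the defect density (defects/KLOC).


Defect density = defects / KLOC
Defect density = 47 / 60
Defect density = 0.783 defects/KLOC

0.783 defects/KLOC


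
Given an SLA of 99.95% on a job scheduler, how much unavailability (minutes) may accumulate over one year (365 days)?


Formula: allowed downtime = period * (100 - SLA) / 100
Period (year (365 days)) = 525600 minutes
Unavailability fraction = (100 - 99.95) / 100
Allowed downtime = 525600 * (100 - 99.95) / 100
Allowed downtime = 262.8 minutes

262.8 minutes


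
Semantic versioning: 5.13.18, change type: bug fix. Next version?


Current: 5.13.18
Change category: 'bug fix' → patch bump
SemVer rule: patch bump → increment PATCH (MAJOR and MINOR unchanged)
New: 5.13.19

5.13.19


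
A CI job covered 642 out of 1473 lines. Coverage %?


Coverage = covered / total * 100
Coverage = 642 / 1473 * 100
Coverage = 43.58%

43.58%


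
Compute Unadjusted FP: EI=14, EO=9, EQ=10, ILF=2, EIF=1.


UFP = EI*4 + EO*5 + EQ*4 + ILF*10 + EIF*7
UFP = 14*4 + 9*5 + 10*4 + 2*10 + 1*7
UFP = 56 + 45 + 40 + 20 + 7
UFP = 168

168


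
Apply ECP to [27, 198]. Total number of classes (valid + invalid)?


Valid range: [27, 198]
Class 1: x < 27 — invalid
Class 2: 27 ≤ x ≤ 198 — valid
Class 3: x > 198 — invalid
Total equivalence classes: 3

3 equivalence classes


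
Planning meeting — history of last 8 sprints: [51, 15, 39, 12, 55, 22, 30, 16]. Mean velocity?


Formula: Avg velocity = Total points / Number of sprints
Points: [51, 15, 39, 12, 55, 22, 30, 16]
Sum = 51 + 15 + 39 + 12 + 55 + 22 + 30 + 16 = 240
Avg velocity = 240 / 8 = 30.0 points/sprint

30.0 points/sprint


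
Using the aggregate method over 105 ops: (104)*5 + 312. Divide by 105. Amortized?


Formula: Amortized cost = Total cost / Operations
Total cost = (104 * 5) + (1 * 312)
Total cost = 520 + 312 = 832
Amortized = 832 / 105 = 7.9238

7.9238


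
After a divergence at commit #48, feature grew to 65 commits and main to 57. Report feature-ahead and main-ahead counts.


Common ancestor: commit #48
feature commits after divergence: 65 - 48 = 17
main commits after divergence: 57 - 48 = 9
feature is 17 commits ahead of main
main is 9 commits ahead of feature

feature ahead: 17, main ahead: 9


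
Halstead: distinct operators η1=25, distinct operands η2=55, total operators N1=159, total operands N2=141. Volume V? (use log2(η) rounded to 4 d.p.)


Formula: V = N * log2(η), where N = N1 + N2 and η = η1 + η2
η = 25 + 55 = 80
N = 159 + 141 = 300
log2(80) ≈ 6.3219
V = 300 * 6.3219 = 1896.57

1896.57


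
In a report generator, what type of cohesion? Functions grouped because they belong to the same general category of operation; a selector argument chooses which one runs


Reasoning: Grouped by category of activity, not by data or sequence
Type: Logical cohesion

Logical cohesion


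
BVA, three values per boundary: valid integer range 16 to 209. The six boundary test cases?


Range: [16, 209]
Boundaries: just below min, min, min+1, max-1, max, just above max
Values: [15, 16, 17, 208, 209, 210]

[15, 16, 17, 208, 209, 210]


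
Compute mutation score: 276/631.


Mutation score = killed / total * 100
Mutation score = 276 / 631 * 100
Mutation score = 43.74%

43.74%


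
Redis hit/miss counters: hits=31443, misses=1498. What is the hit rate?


Formula: hit rate = hits / (hits + misses) * 100
hit rate = 31443 / (31443 + 1498) * 100
hit rate = 31443 / 32941 * 100
hit rate = 95.45%

95.45%


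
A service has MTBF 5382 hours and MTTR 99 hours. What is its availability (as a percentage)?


Availability = MTBF / (MTBF + MTTR)
Availability = 5382 / (5382 + 99)
Availability = 5382 / 5481
Availability = 98.1938%

98.1938%


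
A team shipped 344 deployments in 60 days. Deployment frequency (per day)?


Formula: deployments per day = releases / days
= 344 / 60
= 5.733 deploys/day
(equivalently, 40.13 deploys/week)

5.733 deploys/day


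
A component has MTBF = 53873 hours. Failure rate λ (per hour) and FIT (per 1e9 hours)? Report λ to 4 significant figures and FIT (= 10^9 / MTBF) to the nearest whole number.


Formula: λ = 1 / MTBF; FIT = λ × 1e9 = 1e9 / MTBF
λ = 1 / 53873 ≈ 1.856e-05 failures/hour
FIT = 1e9 / 53873 ≈ 18562 failures per 1e9 hours (nearest whole number)

λ = 1.856e-05 /h, FIT = 18562


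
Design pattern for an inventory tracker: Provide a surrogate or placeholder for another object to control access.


This matches the Proxy pattern

Proxy


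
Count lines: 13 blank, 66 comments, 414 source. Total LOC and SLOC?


Total LOC = blank + comment + code
Total LOC = 13 + 66 + 414 = 493
SLOC (source only) = code = 414

Total LOC: 493, SLOC: 414


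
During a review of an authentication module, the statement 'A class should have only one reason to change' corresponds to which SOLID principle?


This describes the Single Responsibility Principle (SRP)

Single Responsibility Principle (SRP)


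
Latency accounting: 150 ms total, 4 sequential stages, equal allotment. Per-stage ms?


Formula: per_stage = total_budget / stages
per_stage = 150 / 4
per_stage = 37.5 ms

37.5 ms


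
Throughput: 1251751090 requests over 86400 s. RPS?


Formula: throughput = requests / seconds
throughput = 1251751090 / 86400
throughput = 14487.86 requests/second

14487.86 requests/second


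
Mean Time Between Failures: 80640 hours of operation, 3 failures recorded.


Formula: MTBF = Total operating time / Number of failures
MTBF = 80640 / 3
MTBF = 26880.0 hours

26880.0 hours


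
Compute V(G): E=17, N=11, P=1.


Formula: V(G) = E - N + 2P
V(G) = 17 - 11 + 2*1
V(G) = 6 + 2
V(G) = 8

8


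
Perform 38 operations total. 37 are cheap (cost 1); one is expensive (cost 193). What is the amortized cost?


Formula: Amortized cost = Total cost / Operations
Total cost = (37 * 1) + (1 * 193)
Total cost = 37 + 193 = 230
Amortized = 230 / 38 = 6.0526

6.0526


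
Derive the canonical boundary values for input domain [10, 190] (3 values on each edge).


Range: [10, 190]
Boundaries: just below min, min, min+1, max-1, max, just above max
Values: [9, 10, 11, 189, 190, 191]

[9, 10, 11, 189, 190, 191]


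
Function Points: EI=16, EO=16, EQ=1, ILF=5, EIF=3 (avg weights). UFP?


UFP = EI*4 + EO*5 + EQ*4 + ILF*10 + EIF*7
UFP = 16*4 + 16*5 + 1*4 + 5*10 + 3*7
UFP = 64 + 80 + 4 + 50 + 21
UFP = 219

219


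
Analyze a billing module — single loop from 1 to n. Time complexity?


Reasoning: one pass through n items
Complexity: O(n)

O(n)


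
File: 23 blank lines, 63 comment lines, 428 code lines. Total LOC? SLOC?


Total LOC = blank + comment + code
Total LOC = 23 + 63 + 428 = 514
SLOC (source only) = code = 428

Total LOC: 514, SLOC: 428


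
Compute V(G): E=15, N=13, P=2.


Formula: V(G) = E - N + 2P
V(G) = 15 - 13 + 2*2
V(G) = 2 + 4
V(G) = 6

6


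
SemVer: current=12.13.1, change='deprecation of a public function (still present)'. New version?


Current: 12.13.1
Change category: 'deprecation of a public function (still present)' → minor bump
SemVer rule: minor bump → increment MINOR, reset PATCH to 0 (MAJOR unchanged)
New: 12.14.0

12.14.0


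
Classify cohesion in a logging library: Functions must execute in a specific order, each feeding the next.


Reasoning: Output of one is input to next
Type: Sequential cohesion

Sequential cohesion


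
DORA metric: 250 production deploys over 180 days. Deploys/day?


Formula: deployments per day = releases / days
= 250 / 180
= 1.389 deploys/day
(equivalently, 9.72 deploys/week)

1.389 deploys/day


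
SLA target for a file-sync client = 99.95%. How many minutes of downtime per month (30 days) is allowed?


Formula: allowed downtime = period * (100 - SLA) / 100
Period (month (30 days)) = 43200 minutes
Unavailability fraction = (100 - 99.95) / 100
Allowed downtime = 43200 * (100 - 99.95) / 100
Allowed downtime = 21.6 minutes

21.6 minutes


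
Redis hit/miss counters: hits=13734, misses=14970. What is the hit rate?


Formula: hit rate = hits / (hits + misses) * 100
hit rate = 13734 / (13734 + 14970) * 100
hit rate = 13734 / 28704 * 100
hit rate = 47.85%

47.85%


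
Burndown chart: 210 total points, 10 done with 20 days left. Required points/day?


Formula: Required rate = Remaining points / Days left
Remaining = 210 - 10 = 200 points
Required rate = 200 / 20 = 10.0 points/day

10.0 points/day


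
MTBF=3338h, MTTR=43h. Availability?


Availability = MTBF / (MTBF + MTTR)
Availability = 3338 / (3338 + 43)
Availability = 3338 / 3381
Availability = 98.7282%

98.7282%


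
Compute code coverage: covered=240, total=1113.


Coverage = covered / total * 100
Coverage = 240 / 1113 * 100
Coverage = 21.56%

21.56%


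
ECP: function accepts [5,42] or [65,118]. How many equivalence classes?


Valid ranges: [5,42] and [65,118]
Class 1: x < 5 — invalid
Class 2: 5 ≤ x ≤ 42 — valid
Class 3: 42 < x < 65 — invalid (gap between ranges)
Class 4: 65 ≤ x ≤ 118 — valid
Class 5: x > 118 — invalid
Total equivalence classes: 5

5 equivalence classes


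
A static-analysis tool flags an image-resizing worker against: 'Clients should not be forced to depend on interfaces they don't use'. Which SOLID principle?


This describes the Interface Segregation Principle (ISP)

Interface Segregation Principle (ISP)


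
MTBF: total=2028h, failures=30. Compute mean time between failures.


Formula: MTBF = Total operating time / Number of failures
MTBF = 2028 / 30
MTBF = 67.6 hours

67.6 hours


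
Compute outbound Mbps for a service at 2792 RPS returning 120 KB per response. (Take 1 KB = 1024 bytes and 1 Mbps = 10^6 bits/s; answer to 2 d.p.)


Formula: Mbps = payload_bytes * RPS * 8 / 1e6
Payload per request = 120 KB = 120 * 1024 = 122880 bytes
Total bytes/sec = 122880 * 2792 = 343080960
Total bits/sec = 343080960 * 8 = 2744647680
Mbps = 2744647680 / 1e6 = 2744.65

2744.65 Mbps


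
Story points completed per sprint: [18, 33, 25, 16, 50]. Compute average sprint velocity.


Formula: Avg velocity = Total points / Number of sprints
Points: [18, 33, 25, 16, 50]
Sum = 18 + 33 + 25 + 16 + 50 = 142
Avg velocity = 142 / 5 = 28.4 points/sprint

28.4 points/sprint


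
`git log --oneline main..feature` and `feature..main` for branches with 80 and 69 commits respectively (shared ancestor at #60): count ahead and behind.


Common ancestor: commit #60
feature commits after divergence: 80 - 60 = 20
main commits after divergence: 69 - 60 = 9
feature is 20 commits ahead of main
main is 9 commits ahead of feature

feature ahead: 20, main ahead: 9


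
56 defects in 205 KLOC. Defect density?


Defect density = defects / KLOC
Defect density = 56 / 205
Defect density = 0.273 defects/KLOC

0.273 defects/KLOC


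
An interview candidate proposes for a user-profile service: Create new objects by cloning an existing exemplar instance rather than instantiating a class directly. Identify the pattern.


This matches the Prototype pattern

Prototype


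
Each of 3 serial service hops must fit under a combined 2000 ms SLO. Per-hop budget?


Formula: per_stage = total_budget / stages
per_stage = 2000 / 3
per_stage = 666.67 ms

666.67 ms


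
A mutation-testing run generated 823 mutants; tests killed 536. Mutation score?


Mutation score = killed / total * 100
Mutation score = 536 / 823 * 100
Mutation score = 65.13%

65.13%


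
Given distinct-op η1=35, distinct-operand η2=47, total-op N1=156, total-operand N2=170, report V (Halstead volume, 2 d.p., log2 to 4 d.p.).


Formula: V = N * log2(η), where N = N1 + N2 and η = η1 + η2
η = 35 + 47 = 82
N = 156 + 170 = 326
log2(82) ≈ 6.3576
V = 326 * 6.3576 = 2072.58

2072.58


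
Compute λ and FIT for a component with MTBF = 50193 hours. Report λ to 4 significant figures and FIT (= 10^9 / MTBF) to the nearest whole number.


Formula: λ = 1 / MTBF; FIT = λ × 1e9 = 1e9 / MTBF
λ = 1 / 50193 ≈ 1.992e-05 failures/hour
FIT = 1e9 / 50193 ≈ 19923 failures per 1e9 hours (nearest whole number)

λ = 1.992e-05 /h, FIT = 19923


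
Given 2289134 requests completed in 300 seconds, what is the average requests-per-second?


Formula: throughput = requests / seconds
throughput = 2289134 / 300
throughput = 7630.45 requests/second

7630.45 requests/second


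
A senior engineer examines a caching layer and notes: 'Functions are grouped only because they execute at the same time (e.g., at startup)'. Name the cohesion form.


Reasoning: Related by timing only
Type: Temporal cohesion

Temporal cohesion


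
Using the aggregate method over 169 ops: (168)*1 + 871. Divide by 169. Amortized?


Formula: Amortized cost = Total cost / Operations
Total cost = (168 * 1) + (1 * 871)
Total cost = 168 + 871 = 1039
Amortized = 1039 / 169 = 6.1479

6.1479


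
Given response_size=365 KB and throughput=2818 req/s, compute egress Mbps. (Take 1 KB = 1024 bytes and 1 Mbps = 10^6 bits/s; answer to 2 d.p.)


Formula: Mbps = payload_bytes * RPS * 8 / 1e6
Payload per request = 365 KB = 365 * 1024 = 373760 bytes
Total bytes/sec = 373760 * 2818 = 1053255680
Total bits/sec = 1053255680 * 8 = 8426045440
Mbps = 8426045440 / 1e6 = 8426.05

8426.05 Mbps


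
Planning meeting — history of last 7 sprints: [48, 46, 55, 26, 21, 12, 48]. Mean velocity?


Formula: Avg velocity = Total points / Number of sprints
Points: [48, 46, 55, 26, 21, 12, 48]
Sum = 48 + 46 + 55 + 26 + 21 + 12 + 48 = 256
Avg velocity = 256 / 7 = 36.57 points/sprint

36.57 points/sprint


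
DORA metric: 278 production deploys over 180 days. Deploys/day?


Formula: deployments per day = releases / days
= 278 / 180
= 1.544 deploys/day
(equivalently, 10.81 deploys/week)

1.544 deploys/day


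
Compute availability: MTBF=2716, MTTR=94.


Availability = MTBF / (MTBF + MTTR)
Availability = 2716 / (2716 + 94)
Availability = 2716 / 2810
Availability = 96.6548%

96.6548%


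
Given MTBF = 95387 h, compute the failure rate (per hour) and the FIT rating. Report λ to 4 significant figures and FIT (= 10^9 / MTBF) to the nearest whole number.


Formula: λ = 1 / MTBF; FIT = λ × 1e9 = 1e9 / MTBF
λ = 1 / 95387 ≈ 1.048e-05 failures/hour
FIT = 1e9 / 95387 ≈ 10484 failures per 1e9 hours (nearest whole number)

λ = 1.048e-05 /h, FIT = 10484


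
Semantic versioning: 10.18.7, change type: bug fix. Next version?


Current: 10.18.7
Change category: 'bug fix' → patch bump
SemVer rule: patch bump → increment PATCH (MAJOR and MINOR unchanged)
New: 10.18.8

10.18.8


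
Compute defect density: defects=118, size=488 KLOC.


Defect density = defects / KLOC
Defect density = 118 / 488
Defect density = 0.242 defects/KLOC

0.242 defects/KLOC


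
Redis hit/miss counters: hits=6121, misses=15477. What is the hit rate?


Formula: hit rate = hits / (hits + misses) * 100
hit rate = 6121 / (6121 + 15477) * 100
hit rate = 6121 / 21598 * 100
hit rate = 28.34%

28.34%


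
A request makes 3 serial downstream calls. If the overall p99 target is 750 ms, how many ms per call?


Formula: per_stage = total_budget / stages
per_stage = 750 / 3
per_stage = 250.0 ms

250.0 ms


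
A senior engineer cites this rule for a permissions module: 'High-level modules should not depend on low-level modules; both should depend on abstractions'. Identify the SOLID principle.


This describes the Dependency Inversion Principle (DIP)

Dependency Inversion Principle (DIP)


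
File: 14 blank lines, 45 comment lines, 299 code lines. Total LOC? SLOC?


Total LOC = blank + comment + code
Total LOC = 14 + 45 + 299 = 358
SLOC (source only) = code = 299

Total LOC: 358, SLOC: 299


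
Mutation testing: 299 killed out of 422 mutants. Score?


Mutation score = killed / total * 100
Mutation score = 299 / 422 * 100
Mutation score = 70.85%

70.85%


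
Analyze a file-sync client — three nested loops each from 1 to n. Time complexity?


Reasoning: three levels of nesting over n
Complexity: O(n^3)

O(n^3)


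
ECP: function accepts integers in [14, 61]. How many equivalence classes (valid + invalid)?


Valid range: [14, 61]
Class 1: x < 14 — invalid
Class 2: 14 ≤ x ≤ 61 — valid
Class 3: x > 61 — invalid
Total equivalence classes: 3

3 equivalence classes


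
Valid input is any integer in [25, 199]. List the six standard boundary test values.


Range: [25, 199]
Boundaries: just below min, min, min+1, max-1, max, just above max
Values: [24, 25, 26, 198, 199, 200]

[24, 25, 26, 198, 199, 200]


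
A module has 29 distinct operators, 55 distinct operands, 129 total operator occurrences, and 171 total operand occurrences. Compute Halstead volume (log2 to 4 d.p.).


Formula: V = N * log2(η), where N = N1 + N2 and η = η1 + η2
η = 29 + 55 = 84
N = 129 + 171 = 300
log2(84) ≈ 6.3923
V = 300 * 6.3923 = 1917.69

1917.69


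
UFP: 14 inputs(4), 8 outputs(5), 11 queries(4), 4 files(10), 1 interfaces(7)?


UFP = EI*4 + EO*5 + EQ*4 + ILF*10 + EIF*7
UFP = 14*4 + 8*5 + 11*4 + 4*10 + 1*7
UFP = 56 + 40 + 44 + 40 + 7
UFP = 187

187


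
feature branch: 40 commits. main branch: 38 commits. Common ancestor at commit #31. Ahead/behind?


Common ancestor: commit #31
feature commits after divergence: 40 - 31 = 9
main commits after divergence: 38 - 31 = 7
feature is 9 commits ahead of main
main is 7 commits ahead of feature

feature ahead: 9, main ahead: 7


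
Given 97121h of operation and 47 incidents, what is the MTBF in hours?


Formula: MTBF = Total operating time / Number of failures
MTBF = 97121 / 47
MTBF = 2066.4 hours

2066.4 hours


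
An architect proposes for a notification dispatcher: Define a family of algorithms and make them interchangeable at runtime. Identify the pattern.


This matches the Strategy pattern

Strategy


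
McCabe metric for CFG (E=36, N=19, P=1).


Formula: V(G) = E - N + 2P
V(G) = 36 - 19 + 2*1
V(G) = 17 + 2
V(G) = 19

19


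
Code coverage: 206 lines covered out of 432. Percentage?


Coverage = covered / total * 100
Coverage = 206 / 432 * 100
Coverage = 47.69%

47.69%


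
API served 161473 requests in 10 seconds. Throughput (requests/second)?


Formula: throughput = requests / seconds
throughput = 161473 / 10
throughput = 16147.3 requests/second

16147.3 requests/second


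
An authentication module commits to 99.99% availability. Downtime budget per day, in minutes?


Formula: allowed downtime = period * (100 - SLA) / 100
Period (day) = 1440 minutes
Unavailability fraction = (100 - 99.99) / 100
Allowed downtime = 1440 * (100 - 99.99) / 100
Allowed downtime = 0.144 minutes

0.144 minutes


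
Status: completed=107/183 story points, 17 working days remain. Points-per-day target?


Formula: Required rate = Remaining points / Days left
Remaining = 183 - 107 = 76 points
Required rate = 76 / 17 = 4.47 points/day

4.47 points/day


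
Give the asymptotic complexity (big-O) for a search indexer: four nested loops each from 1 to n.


Reasoning: four levels of nesting
Complexity: O(n^4)

O(n^4)


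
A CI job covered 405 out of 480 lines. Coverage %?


Coverage = covered / total * 100
Coverage = 405 / 480 * 100
Coverage = 84.38%

84.38%


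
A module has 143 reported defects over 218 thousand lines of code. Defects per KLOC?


Defect density = defects / KLOC
Defect density = 143 / 218
Defect density = 0.656 defects/KLOC

0.656 defects/KLOC
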